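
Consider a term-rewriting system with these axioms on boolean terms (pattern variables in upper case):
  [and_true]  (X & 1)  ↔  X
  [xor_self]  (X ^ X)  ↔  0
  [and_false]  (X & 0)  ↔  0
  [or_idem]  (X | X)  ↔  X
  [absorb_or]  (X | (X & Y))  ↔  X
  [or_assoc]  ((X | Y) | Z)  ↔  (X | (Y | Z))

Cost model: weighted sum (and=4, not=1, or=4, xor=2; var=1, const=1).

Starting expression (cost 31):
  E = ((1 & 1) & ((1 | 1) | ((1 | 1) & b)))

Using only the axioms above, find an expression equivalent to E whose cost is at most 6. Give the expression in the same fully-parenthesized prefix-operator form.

1. [absorb_or →] ((1 | 1) | ((1 | 1) & b))  →  (1 | 1);  E = ((1 & 1) & (1 | 1))
2. [or_idem →] (1 | 1)  →  1;  E = ((1 & 1) & 1)
3. [and_true →] (1 & 1)  →  1;  cost 6 ≤ 6, done

(1 & 1)   [cost 6]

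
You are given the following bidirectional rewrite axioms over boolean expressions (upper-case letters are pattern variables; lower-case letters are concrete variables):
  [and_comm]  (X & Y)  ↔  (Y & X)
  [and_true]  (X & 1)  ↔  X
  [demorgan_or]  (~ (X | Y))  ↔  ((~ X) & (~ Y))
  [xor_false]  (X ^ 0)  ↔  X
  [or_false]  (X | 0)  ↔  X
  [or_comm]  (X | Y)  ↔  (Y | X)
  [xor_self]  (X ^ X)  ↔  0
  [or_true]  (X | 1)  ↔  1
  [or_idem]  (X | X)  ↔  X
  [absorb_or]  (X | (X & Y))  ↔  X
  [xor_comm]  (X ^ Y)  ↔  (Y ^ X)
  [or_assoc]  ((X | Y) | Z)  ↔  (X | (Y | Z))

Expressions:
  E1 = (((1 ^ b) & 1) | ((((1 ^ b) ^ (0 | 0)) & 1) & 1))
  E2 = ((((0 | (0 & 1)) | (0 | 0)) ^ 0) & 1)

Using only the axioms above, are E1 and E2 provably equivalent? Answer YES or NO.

Every axiom is a valid identity, so a rewrite proof would force E1 and E2 to agree under every assignment.
At b=0: E1 = 1 but E2 = 0; they differ, so no derivation exists.

NO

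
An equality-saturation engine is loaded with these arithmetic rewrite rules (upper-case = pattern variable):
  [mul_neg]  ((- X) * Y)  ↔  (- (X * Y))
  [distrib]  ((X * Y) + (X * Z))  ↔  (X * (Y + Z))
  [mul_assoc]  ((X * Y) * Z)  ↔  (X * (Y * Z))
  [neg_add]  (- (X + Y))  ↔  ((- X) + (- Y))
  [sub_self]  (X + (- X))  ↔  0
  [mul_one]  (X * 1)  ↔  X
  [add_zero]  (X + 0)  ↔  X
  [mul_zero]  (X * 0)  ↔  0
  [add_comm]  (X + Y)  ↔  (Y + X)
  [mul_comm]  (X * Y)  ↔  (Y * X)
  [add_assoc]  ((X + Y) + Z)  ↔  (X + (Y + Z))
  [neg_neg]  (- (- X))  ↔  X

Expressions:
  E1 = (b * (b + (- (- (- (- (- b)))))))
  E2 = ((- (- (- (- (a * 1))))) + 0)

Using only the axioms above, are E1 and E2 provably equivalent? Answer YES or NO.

NO

The axioms are sound identities: if E1 ↔* E2 then E1 and E2 evaluate identically under any assignment.
Under a=1, b=0: E1 evaluates to 0, E2 to 1. Distinct ⇒ no rewrite sequence connects them.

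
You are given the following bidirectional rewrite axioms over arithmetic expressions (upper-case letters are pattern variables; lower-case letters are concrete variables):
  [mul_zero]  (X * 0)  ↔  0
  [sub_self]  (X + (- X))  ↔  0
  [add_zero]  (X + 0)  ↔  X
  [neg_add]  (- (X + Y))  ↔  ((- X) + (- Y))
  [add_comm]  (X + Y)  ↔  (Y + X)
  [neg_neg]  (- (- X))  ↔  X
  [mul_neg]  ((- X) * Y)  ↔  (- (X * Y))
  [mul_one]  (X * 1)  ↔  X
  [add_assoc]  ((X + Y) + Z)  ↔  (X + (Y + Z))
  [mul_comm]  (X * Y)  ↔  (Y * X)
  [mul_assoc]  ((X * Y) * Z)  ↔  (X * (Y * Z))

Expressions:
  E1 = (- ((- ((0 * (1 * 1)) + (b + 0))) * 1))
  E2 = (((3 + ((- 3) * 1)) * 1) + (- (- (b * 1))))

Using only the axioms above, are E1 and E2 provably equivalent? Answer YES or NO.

YES

1. [mul_one →] (1 * 1)  →  1;  E1 = (- ((- ((0 * 1) + (b + 0))) * 1))
2. [add_zero →] (b + 0)  →  b;  E1 = (- ((- ((0 * 1) + b)) * 1))
3. [mul_neg →] ((- ((0 * 1) + b)) * 1)  →  (- (((0 * 1) + b) * 1));  E1 = (- (- (((0 * 1) + b) * 1)))
4. [mul_one →] (((0 * 1) + b) * 1)  →  ((0 * 1) + b);  E1 = (- (- ((0 * 1) + b)))
5. [neg_neg →] (- (- ((0 * 1) + b)))  →  ((0 * 1) + b)
6. [mul_one →] (0 * 1)  →  0;  E1 = (0 + b)
7. [add_comm →] (0 + b)  →  (b + 0)
8. [neg_neg ←] b  →  (- (- b));  E1 = ((- (- b)) + 0)
9. [mul_one ←] 0  →  (0 * 1);  E1 = ((- (- b)) + (0 * 1))
10. [add_comm →] ((- (- b)) + (0 * 1))  →  ((0 * 1) + (- (- b)))
11. [sub_self ←] 0  →  (3 + (- 3));  E1 = (((3 + (- 3)) * 1) + (- (- b)))
12. [mul_one ←] b  →  (b * 1);  E1 = (((3 + (- 3)) * 1) + (- (- (b * 1))))
13. [mul_one ←] (- 3)  →  ((- 3) * 1);  this is E2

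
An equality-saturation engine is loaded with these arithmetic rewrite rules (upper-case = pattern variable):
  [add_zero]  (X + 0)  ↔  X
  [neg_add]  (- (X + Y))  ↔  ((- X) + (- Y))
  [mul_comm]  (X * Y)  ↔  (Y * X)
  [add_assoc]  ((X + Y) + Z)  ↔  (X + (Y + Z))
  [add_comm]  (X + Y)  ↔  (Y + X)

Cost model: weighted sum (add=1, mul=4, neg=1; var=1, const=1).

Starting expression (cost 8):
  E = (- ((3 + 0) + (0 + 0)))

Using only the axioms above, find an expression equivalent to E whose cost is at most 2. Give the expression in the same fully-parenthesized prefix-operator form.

(- 3)   [cost 2]

(1) (0 + 0)  =[add_zero →]=  0    ⊢ (- ((3 + 0) + 0))
(2) (3 + 0)  =[add_zero →]=  3    ⊢ (- (3 + 0))
(3) (3 + 0)  =[add_zero →]=  3    ⊢ cost 2, within 2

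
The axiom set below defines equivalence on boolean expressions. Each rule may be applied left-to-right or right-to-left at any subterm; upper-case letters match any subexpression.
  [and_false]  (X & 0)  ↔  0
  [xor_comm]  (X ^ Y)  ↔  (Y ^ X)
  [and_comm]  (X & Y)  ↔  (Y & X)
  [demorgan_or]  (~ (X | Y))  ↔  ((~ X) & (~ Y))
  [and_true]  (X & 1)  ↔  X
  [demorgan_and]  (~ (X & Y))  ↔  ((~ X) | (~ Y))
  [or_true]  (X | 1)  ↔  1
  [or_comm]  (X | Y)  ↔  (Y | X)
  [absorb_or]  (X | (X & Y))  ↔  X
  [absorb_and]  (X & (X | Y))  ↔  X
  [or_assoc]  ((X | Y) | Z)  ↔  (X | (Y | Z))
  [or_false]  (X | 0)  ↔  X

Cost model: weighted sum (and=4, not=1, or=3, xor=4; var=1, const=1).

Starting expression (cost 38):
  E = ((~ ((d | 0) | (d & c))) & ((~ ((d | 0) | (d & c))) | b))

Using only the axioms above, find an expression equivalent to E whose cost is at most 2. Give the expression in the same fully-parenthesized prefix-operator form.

step 1: absorb_and (→) rewrites ((~ ((d | 0) | (d & c))) & ((~ ((d | 0) | (d & c))) | b)) into (~ ((d | 0) | (d & c)))
step 2: or_false (→) rewrites (d | 0) into d, now (~ (d | (d & c)))
step 3: absorb_or (→) rewrites (d | (d & c)) into d, reaching cost 2 (bound 2)

(~ d)   [cost 2]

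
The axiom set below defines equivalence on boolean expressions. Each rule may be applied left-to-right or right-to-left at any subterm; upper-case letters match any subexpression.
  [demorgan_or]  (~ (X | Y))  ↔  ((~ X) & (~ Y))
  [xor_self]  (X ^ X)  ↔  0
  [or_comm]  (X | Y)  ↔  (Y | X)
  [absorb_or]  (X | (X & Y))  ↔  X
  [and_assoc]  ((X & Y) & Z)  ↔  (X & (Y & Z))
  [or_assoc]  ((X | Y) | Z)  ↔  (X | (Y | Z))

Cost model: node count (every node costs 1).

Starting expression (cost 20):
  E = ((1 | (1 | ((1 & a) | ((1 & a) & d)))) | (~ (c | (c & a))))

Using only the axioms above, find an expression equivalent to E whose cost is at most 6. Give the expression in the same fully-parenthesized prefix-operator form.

((1 | 1) | (~ c))   [cost 6]

step 1: absorb_or (→) rewrites (c | (c & a)) into c, now ((1 | (1 | ((1 & a) | ((1 & a) & d)))) | (~ c))
step 2: absorb_or (→) rewrites ((1 & a) | ((1 & a) & d)) into (1 & a), now ((1 | (1 | (1 & a))) | (~ c))
step 3: absorb_or (→) rewrites (1 | (1 & a)) into 1, reaching cost 6 (bound 6)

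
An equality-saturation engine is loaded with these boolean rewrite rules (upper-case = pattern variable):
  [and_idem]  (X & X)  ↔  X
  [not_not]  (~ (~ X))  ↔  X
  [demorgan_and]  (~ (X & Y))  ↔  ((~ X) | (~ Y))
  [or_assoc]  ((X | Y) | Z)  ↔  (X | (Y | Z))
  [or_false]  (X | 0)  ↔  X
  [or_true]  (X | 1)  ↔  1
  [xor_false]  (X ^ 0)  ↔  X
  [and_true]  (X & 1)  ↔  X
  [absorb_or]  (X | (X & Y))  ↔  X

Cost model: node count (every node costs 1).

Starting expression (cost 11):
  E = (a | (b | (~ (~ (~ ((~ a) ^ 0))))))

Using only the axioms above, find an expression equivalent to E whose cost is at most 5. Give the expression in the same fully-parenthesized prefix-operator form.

step 1: xor_false (→) rewrites ((~ a) ^ 0) into (~ a), now (a | (b | (~ (~ (~ (~ a))))))
step 2: not_not (→) rewrites (~ (~ (~ (~ a)))) into (~ (~ a)), now (a | (b | (~ (~ a))))
step 3: not_not (→) rewrites (~ (~ a)) into a, reaching cost 5 (bound 5)

(a | (b | a))   [cost 5]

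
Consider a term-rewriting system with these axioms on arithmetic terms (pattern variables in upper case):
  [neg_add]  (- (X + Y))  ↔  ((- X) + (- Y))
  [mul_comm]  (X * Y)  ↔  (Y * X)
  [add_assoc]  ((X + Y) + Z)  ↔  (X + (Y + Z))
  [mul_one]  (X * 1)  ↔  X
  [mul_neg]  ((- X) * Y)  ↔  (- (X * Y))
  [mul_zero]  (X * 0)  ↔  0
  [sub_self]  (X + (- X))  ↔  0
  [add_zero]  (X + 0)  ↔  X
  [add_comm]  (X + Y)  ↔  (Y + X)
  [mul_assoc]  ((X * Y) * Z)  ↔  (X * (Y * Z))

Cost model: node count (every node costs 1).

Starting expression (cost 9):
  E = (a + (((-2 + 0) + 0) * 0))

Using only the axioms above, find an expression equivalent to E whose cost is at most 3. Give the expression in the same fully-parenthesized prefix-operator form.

1. [add_zero →] ((-2 + 0) + 0)  →  (-2 + 0);  E = (a + ((-2 + 0) * 0))
2. [add_zero →] (-2 + 0)  →  -2;  E = (a + (-2 * 0))
3. [mul_zero →] (-2 * 0)  →  0;  cost 3 ≤ 3, done

(a + 0)   [cost 3]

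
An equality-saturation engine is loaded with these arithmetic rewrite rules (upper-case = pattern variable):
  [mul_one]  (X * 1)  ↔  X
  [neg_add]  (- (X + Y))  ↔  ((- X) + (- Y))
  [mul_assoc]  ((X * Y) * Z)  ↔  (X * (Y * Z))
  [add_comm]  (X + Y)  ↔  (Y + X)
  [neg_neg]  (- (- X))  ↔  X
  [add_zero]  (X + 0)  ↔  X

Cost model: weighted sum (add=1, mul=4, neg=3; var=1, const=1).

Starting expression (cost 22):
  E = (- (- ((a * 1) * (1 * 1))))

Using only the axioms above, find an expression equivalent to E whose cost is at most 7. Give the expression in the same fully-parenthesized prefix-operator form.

step 1: mul_one (→) rewrites (1 * 1) into 1, now (- (- ((a * 1) * 1)))
step 2: mul_one (→) rewrites (a * 1) into a, now (- (- (a * 1)))
step 3: mul_one (→) rewrites (a * 1) into a, reaching cost 7 (bound 7)

(- (- a))   [cost 7]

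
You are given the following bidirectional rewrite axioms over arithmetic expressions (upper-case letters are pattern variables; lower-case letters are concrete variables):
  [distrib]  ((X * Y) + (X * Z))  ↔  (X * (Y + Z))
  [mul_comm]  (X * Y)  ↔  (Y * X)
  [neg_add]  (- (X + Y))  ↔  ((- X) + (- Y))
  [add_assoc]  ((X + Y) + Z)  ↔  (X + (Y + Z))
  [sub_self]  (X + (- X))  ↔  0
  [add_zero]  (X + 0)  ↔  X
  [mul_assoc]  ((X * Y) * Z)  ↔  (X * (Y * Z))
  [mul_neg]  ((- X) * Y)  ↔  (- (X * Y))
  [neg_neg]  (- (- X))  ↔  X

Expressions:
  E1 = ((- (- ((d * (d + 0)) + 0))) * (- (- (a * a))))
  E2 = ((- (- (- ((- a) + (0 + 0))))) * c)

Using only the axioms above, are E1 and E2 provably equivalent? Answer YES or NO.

All listed rules preserve value, hence provable equivalence implies equal values everywhere; look for a separating assignment.
a=1, c=0, d=1 gives E1 ↦ 1, E2 ↦ 0; values differ ⇒ not provably equivalent.

NO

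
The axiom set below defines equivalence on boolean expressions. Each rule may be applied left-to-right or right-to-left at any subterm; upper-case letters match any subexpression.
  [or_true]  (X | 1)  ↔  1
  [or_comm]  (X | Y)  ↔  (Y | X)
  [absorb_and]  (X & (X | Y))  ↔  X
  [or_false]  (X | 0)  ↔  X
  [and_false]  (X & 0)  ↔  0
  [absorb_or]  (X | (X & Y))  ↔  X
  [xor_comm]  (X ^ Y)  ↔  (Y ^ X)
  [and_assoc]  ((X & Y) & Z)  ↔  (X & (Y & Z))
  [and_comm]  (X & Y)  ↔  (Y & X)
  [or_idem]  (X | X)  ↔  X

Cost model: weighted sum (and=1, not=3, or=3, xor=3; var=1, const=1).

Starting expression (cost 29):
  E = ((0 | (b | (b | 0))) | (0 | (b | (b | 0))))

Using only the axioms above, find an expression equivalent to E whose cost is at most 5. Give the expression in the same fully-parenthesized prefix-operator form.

(0 | b)   [cost 5]

step 1: or_idem (→) rewrites ((0 | (b | (b | 0))) | (0 | (b | (b | 0)))) into (0 | (b | (b | 0)))
step 2: or_false (→) rewrites (b | 0) into b, now (0 | (b | b))
step 3: or_idem (→) rewrites (b | b) into b, reaching cost 5 (bound 5)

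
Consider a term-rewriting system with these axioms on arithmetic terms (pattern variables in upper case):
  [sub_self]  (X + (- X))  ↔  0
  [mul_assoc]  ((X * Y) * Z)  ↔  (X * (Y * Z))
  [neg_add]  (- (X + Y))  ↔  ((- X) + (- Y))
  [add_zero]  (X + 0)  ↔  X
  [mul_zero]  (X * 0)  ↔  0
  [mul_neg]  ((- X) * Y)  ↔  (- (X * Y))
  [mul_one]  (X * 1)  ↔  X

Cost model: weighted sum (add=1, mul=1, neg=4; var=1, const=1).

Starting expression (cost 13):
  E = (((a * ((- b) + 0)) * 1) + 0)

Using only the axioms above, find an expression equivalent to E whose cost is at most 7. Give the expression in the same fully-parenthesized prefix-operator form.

(1) ((a * ((- b) + 0)) * 1)  =[mul_one →]=  (a * ((- b) + 0))    ⊢ ((a * ((- b) + 0)) + 0)
(2) ((- b) + 0)  =[add_zero →]=  (- b)    ⊢ ((a * (- b)) + 0)
(3) ((a * (- b)) + 0)  =[add_zero →]=  (a * (- b))    ⊢ cost 7, within 7

(a * (- b))   [cost 7]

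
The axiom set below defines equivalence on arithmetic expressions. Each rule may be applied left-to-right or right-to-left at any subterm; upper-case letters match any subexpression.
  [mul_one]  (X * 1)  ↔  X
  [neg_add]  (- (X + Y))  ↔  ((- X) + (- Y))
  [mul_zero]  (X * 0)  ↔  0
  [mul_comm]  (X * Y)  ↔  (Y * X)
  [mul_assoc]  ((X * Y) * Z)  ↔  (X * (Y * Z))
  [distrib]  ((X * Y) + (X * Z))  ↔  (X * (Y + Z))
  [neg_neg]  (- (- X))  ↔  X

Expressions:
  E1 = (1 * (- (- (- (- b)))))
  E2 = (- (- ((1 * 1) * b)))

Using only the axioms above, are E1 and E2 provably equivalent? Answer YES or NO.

(1) (- (- (- (- b))))  =[neg_neg →]=  (- (- b))    ⊢ (1 * (- (- b)))
(2) (- (- b))  =[neg_neg →]=  b    ⊢ (1 * b)
(3) (1 * b)  =[neg_neg ←]=  (- (- (1 * b)))
(4) 1  =[mul_one ←]=  (1 * 1)    ⊢ E2

YES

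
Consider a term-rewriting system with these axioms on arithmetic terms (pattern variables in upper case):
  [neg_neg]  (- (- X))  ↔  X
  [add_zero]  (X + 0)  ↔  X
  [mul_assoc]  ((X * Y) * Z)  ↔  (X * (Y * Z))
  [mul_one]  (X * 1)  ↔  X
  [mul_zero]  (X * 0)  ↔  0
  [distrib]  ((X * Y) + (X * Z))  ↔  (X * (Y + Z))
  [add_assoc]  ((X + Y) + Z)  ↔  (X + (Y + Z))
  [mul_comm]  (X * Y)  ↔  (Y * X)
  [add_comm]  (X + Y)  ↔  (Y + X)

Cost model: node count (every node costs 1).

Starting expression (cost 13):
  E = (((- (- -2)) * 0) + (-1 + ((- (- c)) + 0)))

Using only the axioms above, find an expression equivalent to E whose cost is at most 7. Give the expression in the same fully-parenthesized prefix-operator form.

step 1: neg_neg (→) rewrites (- (- c)) into c, now (((- (- -2)) * 0) + (-1 + (c + 0)))
step 2: add_zero (→) rewrites (c + 0) into c, now (((- (- -2)) * 0) + (-1 + c))
step 3: neg_neg (→) rewrites (- (- -2)) into -2, reaching cost 7 (bound 7)

((-2 * 0) + (-1 + c))   [cost 7]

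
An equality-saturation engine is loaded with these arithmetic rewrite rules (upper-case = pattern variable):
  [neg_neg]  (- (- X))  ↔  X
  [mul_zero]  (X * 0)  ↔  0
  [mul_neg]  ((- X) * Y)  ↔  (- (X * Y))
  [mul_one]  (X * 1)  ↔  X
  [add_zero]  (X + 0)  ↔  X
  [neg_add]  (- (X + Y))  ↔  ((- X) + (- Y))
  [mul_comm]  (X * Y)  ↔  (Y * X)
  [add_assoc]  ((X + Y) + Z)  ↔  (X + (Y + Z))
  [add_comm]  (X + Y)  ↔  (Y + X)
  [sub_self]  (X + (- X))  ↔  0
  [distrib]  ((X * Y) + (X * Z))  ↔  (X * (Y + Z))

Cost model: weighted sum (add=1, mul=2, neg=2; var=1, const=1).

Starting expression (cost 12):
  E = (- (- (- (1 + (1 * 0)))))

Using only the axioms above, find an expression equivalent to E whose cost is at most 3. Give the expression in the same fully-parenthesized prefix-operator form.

1. [mul_zero →] (1 * 0)  →  0;  E = (- (- (- (1 + 0))))
2. [add_zero →] (1 + 0)  →  1;  E = (- (- (- 1)))
3. [neg_neg →] (- (- 1))  →  1;  cost 3 ≤ 3, done

(- 1)   [cost 3]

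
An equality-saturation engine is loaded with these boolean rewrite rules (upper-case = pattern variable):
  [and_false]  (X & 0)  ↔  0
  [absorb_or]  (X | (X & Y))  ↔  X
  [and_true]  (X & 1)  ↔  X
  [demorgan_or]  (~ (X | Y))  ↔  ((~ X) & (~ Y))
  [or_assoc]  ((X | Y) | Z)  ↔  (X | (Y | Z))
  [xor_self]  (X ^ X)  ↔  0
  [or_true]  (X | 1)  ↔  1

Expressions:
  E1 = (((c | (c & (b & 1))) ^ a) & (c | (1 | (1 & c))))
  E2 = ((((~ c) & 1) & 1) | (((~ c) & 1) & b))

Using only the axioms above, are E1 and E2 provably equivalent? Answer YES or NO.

All listed rules preserve value, hence provable equivalence implies equal values everywhere; look for a separating assignment.
a=0, b=0, c=0 gives E1 ↦ 0, E2 ↦ 1; values differ ⇒ not provably equivalent.

NO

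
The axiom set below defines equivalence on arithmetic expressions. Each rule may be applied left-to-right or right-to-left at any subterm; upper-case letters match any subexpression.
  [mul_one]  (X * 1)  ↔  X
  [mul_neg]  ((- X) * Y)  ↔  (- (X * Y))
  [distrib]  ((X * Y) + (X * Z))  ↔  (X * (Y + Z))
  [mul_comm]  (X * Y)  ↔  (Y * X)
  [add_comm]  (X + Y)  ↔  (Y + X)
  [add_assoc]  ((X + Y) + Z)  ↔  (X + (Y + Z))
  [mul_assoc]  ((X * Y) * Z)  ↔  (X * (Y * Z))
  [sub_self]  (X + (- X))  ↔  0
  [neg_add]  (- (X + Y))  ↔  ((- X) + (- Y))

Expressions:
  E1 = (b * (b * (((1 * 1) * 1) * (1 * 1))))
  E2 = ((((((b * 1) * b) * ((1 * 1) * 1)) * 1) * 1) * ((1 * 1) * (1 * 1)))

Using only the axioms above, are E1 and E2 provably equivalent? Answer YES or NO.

YES

(1) (1 * 1)  =[mul_one →]=  1    ⊢ (b * (b * ((1 * 1) * (1 * 1))))
(2) (1 * 1)  =[mul_one →]=  1    ⊢ (b * (b * ((1 * 1) * 1)))
(3) (1 * 1)  =[mul_one →]=  1    ⊢ (b * (b * (1 * 1)))
(4) (1 * 1)  =[mul_one →]=  1    ⊢ (b * (b * 1))
(5) (b * 1)  =[mul_one →]=  b    ⊢ (b * b)
(6) (b * b)  =[mul_one ←]=  ((b * b) * 1)
(7) (b * b)  =[mul_one ←]=  ((b * b) * 1)    ⊢ (((b * b) * 1) * 1)
(8) (b * b)  =[mul_one ←]=  ((b * b) * 1)    ⊢ ((((b * b) * 1) * 1) * 1)
(9) 1  =[mul_one ←]=  (1 * 1)    ⊢ ((((b * b) * 1) * 1) * (1 * 1))
(10) b  =[mul_one ←]=  (b * 1)    ⊢ (((((b * 1) * b) * 1) * 1) * (1 * 1))
(11) 1  =[mul_one ←]=  (1 * 1)    ⊢ (((((b * 1) * b) * (1 * 1)) * 1) * (1 * 1))
(12) 1  =[mul_one ←]=  (1 * 1)    ⊢ (((((b * 1) * b) * (1 * 1)) * 1) * (1 * (1 * 1)))
(13) 1  =[mul_one ←]=  (1 * 1)    ⊢ (((((b * 1) * b) * (1 * 1)) * 1) * ((1 * 1) * (1 * 1)))
(14) 1  =[mul_one ←]=  (1 * 1)    ⊢ (((((b * 1) * b) * ((1 * 1) * 1)) * 1) * ((1 * 1) * (1 * 1)))
(15) (((b * 1) * b) * ((1 * 1) * 1))  =[mul_one ←]=  ((((b * 1) * b) * ((1 * 1) * 1)) * 1)    ⊢ E2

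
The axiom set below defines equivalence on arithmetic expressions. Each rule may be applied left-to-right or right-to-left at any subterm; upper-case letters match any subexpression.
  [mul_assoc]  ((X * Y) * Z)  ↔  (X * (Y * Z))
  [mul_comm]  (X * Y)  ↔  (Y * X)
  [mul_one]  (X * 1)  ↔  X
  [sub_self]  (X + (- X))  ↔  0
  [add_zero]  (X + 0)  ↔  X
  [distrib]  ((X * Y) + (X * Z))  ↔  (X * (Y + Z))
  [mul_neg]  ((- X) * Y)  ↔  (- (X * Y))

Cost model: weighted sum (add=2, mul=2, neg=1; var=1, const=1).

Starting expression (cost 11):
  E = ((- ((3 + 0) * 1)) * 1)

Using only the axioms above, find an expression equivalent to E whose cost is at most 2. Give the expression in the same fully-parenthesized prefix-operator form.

(- 3)   [cost 2]

step 1: mul_one (→) rewrites ((- ((3 + 0) * 1)) * 1) into (- ((3 + 0) * 1))
step 2: add_zero (→) rewrites (3 + 0) into 3, now (- (3 * 1))
step 3: mul_one (→) rewrites (3 * 1) into 3, reaching cost 2 (bound 2)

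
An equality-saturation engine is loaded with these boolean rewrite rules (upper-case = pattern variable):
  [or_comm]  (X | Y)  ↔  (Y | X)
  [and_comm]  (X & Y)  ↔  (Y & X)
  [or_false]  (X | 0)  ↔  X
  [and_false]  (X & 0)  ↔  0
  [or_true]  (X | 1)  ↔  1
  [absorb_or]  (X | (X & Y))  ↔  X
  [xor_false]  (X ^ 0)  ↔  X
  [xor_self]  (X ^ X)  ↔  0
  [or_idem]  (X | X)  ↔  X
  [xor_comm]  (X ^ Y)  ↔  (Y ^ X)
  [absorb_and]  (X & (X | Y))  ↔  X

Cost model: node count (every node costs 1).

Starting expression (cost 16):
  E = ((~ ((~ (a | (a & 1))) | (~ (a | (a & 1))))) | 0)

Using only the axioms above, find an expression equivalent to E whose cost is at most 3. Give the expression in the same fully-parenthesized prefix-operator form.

(1) ((~ (a | (a & 1))) | (~ (a | (a & 1))))  =[or_idem →]=  (~ (a | (a & 1)))    ⊢ ((~ (~ (a | (a & 1)))) | 0)
(2) ((~ (~ (a | (a & 1)))) | 0)  =[or_false →]=  (~ (~ (a | (a & 1))))
(3) (a | (a & 1))  =[absorb_or →]=  a    ⊢ cost 3, within 3

(~ (~ a))   [cost 3]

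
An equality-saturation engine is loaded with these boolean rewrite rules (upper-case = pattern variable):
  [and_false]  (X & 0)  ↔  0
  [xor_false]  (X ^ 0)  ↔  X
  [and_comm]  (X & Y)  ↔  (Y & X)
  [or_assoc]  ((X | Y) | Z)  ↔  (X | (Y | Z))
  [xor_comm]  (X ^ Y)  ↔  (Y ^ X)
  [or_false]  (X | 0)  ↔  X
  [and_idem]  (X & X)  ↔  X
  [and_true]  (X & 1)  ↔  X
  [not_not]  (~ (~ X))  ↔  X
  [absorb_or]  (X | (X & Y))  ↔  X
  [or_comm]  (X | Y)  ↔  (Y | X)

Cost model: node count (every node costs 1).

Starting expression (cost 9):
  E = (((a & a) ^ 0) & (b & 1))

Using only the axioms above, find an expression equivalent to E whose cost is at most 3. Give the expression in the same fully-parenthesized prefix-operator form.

step 1: xor_false (→) rewrites ((a & a) ^ 0) into (a & a), now ((a & a) & (b & 1))
step 2: and_idem (→) rewrites (a & a) into a, now (a & (b & 1))
step 3: and_true (→) rewrites (b & 1) into b, reaching cost 3 (bound 3)

(a & b)   [cost 3]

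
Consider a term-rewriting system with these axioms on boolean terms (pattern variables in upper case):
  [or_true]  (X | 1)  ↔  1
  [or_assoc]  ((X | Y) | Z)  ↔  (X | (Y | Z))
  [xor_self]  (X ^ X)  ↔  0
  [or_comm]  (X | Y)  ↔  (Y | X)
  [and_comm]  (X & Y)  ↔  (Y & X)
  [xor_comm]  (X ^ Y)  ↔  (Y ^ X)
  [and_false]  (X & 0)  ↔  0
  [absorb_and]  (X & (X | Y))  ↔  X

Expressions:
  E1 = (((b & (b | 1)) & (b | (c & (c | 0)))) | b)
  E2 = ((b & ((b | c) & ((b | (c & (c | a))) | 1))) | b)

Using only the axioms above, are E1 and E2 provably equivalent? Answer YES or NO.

(1) (b & (b | 1))  =[absorb_and →]=  b    ⊢ ((b & (b | (c & (c | 0)))) | b)
(2) (c & (c | 0))  =[absorb_and →]=  c    ⊢ ((b & (b | c)) | b)
(3) (b | c)  =[absorb_and ←]=  ((b | c) & ((b | c) | 1))    ⊢ ((b & ((b | c) & ((b | c) | 1))) | b)
(4) c  =[absorb_and ←]=  (c & (c | a))    ⊢ E2

YES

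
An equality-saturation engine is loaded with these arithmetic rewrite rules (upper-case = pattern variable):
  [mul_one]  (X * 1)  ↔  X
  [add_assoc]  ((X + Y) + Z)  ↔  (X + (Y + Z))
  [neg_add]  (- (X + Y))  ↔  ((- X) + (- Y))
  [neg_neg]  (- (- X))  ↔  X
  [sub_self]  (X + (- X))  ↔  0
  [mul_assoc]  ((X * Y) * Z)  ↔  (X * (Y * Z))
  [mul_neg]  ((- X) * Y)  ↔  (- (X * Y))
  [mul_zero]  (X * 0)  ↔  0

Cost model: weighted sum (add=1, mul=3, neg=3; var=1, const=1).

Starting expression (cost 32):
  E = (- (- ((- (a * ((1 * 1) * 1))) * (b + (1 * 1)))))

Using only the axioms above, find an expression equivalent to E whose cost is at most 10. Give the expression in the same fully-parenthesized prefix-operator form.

1. [neg_neg →] (- (- ((- (a * ((1 * 1) * 1))) * (b + (1 * 1)))))  →  ((- (a * ((1 * 1) * 1))) * (b + (1 * 1)))
2. [mul_one →] ((1 * 1) * 1)  →  (1 * 1);  E = ((- (a * (1 * 1))) * (b + (1 * 1)))
3. [mul_one →] (1 * 1)  →  1;  E = ((- (a * 1)) * (b + (1 * 1)))
4. [mul_one →] (1 * 1)  →  1;  E = ((- (a * 1)) * (b + 1))
5. [mul_one →] (a * 1)  →  a;  cost 10 ≤ 10, done

((- a) * (b + 1))   [cost 10]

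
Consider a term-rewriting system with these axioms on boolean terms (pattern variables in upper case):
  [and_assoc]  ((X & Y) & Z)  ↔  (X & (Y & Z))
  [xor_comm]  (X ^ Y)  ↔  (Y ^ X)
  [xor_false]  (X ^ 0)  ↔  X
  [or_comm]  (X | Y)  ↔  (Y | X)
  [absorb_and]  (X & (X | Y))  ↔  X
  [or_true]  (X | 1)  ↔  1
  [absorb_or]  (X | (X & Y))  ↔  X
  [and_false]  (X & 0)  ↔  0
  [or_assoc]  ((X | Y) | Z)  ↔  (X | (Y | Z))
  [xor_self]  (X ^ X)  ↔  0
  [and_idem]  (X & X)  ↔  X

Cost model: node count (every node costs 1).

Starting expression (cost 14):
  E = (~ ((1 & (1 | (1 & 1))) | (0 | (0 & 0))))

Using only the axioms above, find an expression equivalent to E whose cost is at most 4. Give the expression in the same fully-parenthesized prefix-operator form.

(1) (1 | (1 & 1))  =[absorb_or →]=  1    ⊢ (~ ((1 & 1) | (0 | (0 & 0))))
(2) (0 | (0 & 0))  =[absorb_or →]=  0    ⊢ (~ ((1 & 1) | 0))
(3) (1 & 1)  =[and_idem →]=  1    ⊢ cost 4, within 4

(~ (1 | 0))   [cost 4]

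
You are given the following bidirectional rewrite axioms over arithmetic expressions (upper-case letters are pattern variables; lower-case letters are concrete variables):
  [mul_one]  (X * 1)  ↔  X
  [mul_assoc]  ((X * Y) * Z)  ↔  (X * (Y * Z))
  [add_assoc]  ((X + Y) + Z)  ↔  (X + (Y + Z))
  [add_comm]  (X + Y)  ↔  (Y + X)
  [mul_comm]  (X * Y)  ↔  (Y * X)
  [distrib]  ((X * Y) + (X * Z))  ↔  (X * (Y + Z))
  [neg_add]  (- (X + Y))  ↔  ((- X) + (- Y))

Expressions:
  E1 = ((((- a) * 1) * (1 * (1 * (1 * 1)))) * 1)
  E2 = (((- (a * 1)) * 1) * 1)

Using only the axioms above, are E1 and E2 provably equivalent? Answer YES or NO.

(1) (1 * 1)  =[mul_one →]=  1    ⊢ ((((- a) * 1) * (1 * (1 * 1))) * 1)
(2) ((- a) * 1)  =[mul_one →]=  (- a)    ⊢ (((- a) * (1 * (1 * 1))) * 1)
(3) (1 * 1)  =[mul_one →]=  1    ⊢ (((- a) * (1 * 1)) * 1)
(4) (1 * 1)  =[mul_one →]=  1    ⊢ (((- a) * 1) * 1)
(5) a  =[mul_one ←]=  (a * 1)    ⊢ E2

YES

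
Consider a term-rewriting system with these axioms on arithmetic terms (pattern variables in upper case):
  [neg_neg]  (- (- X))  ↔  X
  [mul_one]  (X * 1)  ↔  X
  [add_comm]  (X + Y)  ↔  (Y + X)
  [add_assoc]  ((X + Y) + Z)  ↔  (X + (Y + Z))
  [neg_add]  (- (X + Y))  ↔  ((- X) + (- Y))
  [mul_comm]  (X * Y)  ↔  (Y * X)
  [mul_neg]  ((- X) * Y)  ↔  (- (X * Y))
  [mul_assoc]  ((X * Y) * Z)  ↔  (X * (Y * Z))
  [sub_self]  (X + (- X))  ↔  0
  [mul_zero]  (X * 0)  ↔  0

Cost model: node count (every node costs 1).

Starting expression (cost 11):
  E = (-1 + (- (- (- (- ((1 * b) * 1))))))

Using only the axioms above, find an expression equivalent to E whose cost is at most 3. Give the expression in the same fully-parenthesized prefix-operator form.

1. [neg_neg →] (- (- ((1 * b) * 1)))  →  ((1 * b) * 1);  E = (-1 + (- (- ((1 * b) * 1))))
2. [mul_one →] ((1 * b) * 1)  →  (1 * b);  E = (-1 + (- (- (1 * b))))
3. [neg_neg →] (- (- (1 * b)))  →  (1 * b);  E = (-1 + (1 * b))
4. [mul_comm →] (1 * b)  →  (b * 1);  E = (-1 + (b * 1))
5. [mul_one →] (b * 1)  →  b;  cost 3 ≤ 3, done

(-1 + b)   [cost 3]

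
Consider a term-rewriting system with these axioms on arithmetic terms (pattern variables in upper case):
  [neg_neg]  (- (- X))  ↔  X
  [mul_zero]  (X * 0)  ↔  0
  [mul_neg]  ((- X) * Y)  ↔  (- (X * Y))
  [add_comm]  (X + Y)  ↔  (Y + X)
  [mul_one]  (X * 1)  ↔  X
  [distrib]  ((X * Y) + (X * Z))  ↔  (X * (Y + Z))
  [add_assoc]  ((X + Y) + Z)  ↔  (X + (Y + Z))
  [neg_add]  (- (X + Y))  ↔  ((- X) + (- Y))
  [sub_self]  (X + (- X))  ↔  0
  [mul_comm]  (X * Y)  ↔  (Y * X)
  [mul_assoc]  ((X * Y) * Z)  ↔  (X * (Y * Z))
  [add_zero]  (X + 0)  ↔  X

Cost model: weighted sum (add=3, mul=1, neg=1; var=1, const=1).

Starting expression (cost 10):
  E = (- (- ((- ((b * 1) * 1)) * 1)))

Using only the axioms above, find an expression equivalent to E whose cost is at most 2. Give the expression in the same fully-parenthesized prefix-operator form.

(- b)   [cost 2]

step 1: neg_neg (→) rewrites (- (- ((- ((b * 1) * 1)) * 1))) into ((- ((b * 1) * 1)) * 1)
step 2: mul_one (→) rewrites ((b * 1) * 1) into (b * 1), now ((- (b * 1)) * 1)
step 3: mul_one (→) rewrites (b * 1) into b, now ((- b) * 1)
step 4: mul_one (→) rewrites ((- b) * 1) into (- b), reaching cost 2 (bound 2)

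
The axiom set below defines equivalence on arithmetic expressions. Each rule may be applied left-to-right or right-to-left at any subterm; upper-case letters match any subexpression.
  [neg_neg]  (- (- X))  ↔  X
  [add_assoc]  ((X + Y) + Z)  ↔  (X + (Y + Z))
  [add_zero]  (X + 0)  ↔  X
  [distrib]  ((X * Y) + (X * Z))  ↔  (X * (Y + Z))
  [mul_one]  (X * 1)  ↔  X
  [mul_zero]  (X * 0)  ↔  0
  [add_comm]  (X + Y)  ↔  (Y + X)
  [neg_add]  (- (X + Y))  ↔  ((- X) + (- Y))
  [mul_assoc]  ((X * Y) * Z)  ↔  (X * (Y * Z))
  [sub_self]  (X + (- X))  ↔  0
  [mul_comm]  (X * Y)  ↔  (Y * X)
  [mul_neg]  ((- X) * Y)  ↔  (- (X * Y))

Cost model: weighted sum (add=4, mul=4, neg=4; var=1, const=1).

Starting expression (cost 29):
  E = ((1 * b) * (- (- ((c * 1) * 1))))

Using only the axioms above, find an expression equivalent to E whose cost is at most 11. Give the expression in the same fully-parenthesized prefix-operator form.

step 1: mul_one (→) rewrites ((c * 1) * 1) into (c * 1), now ((1 * b) * (- (- (c * 1))))
step 2: neg_neg (→) rewrites (- (- (c * 1))) into (c * 1), now ((1 * b) * (c * 1))
step 3: mul_one (→) rewrites (c * 1) into c, reaching cost 11 (bound 11)

((1 * b) * c)   [cost 11]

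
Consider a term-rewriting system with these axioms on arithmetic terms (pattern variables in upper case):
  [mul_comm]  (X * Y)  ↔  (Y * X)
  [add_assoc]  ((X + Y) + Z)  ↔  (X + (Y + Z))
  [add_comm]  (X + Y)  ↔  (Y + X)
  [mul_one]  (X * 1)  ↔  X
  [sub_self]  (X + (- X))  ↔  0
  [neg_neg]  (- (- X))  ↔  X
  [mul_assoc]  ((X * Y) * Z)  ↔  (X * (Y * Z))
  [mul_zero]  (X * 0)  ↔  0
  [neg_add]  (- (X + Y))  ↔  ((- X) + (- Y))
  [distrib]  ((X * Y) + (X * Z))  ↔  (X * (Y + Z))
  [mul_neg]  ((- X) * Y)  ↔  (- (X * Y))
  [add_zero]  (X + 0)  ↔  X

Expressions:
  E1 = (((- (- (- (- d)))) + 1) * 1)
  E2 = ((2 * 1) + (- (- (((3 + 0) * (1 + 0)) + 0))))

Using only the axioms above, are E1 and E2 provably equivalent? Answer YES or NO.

The axioms are sound identities: if E1 ↔* E2 then E1 and E2 evaluate identically under any assignment.
Under d=0: E1 evaluates to 1, E2 to 5. Distinct ⇒ no rewrite sequence connects them.

NO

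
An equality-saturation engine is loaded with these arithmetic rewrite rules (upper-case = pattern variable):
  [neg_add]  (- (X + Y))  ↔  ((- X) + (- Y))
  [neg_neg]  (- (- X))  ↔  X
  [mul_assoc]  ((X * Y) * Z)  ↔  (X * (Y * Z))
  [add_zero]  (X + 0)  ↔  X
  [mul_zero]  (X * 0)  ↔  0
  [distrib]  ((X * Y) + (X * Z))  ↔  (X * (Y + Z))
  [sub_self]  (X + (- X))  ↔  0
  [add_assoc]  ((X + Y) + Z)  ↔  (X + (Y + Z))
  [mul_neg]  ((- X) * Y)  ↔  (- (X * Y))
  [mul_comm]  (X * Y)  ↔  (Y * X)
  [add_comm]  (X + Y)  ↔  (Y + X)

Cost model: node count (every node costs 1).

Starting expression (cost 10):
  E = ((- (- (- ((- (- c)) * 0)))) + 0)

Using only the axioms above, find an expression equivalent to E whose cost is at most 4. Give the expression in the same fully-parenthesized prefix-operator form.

(- (c * 0))   [cost 4]

1. [add_zero →] ((- (- (- ((- (- c)) * 0)))) + 0)  →  (- (- (- ((- (- c)) * 0))))
2. [neg_neg →] (- (- c))  →  c;  E = (- (- (- (c * 0))))
3. [neg_neg →] (- (- (c * 0)))  →  (c * 0);  cost 4 ≤ 4, done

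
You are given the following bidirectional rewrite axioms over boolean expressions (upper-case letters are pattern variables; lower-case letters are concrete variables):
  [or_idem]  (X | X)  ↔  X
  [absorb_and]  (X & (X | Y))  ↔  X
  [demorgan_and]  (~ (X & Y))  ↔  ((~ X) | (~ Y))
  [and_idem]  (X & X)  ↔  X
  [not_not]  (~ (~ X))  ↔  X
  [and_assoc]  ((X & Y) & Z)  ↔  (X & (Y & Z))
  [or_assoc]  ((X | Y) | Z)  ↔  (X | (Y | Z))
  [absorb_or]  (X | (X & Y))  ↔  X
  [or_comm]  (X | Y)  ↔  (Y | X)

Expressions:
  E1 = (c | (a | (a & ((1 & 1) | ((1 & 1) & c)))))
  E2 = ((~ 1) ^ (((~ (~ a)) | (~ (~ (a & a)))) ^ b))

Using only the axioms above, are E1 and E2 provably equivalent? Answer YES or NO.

NO

All listed rules preserve value, hence provable equivalence implies equal values everywhere; look for a separating assignment.
a=0, b=0, c=1 gives E1 ↦ 1, E2 ↦ 0; values differ ⇒ not provably equivalent.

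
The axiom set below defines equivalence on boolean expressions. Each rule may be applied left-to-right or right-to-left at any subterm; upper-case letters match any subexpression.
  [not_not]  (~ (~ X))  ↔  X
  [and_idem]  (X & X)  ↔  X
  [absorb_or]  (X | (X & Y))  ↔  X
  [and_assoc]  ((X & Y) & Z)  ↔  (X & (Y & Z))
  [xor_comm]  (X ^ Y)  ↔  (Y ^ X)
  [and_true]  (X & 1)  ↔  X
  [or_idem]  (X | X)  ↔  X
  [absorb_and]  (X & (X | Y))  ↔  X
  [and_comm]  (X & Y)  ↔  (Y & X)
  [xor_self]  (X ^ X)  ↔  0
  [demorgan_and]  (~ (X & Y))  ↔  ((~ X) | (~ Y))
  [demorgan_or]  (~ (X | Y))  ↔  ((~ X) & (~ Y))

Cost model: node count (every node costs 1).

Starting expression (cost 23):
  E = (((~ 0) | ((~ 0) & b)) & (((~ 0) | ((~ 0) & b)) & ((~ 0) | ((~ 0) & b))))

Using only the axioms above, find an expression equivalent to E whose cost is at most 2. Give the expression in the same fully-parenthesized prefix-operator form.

step 1: and_idem (→) rewrites (((~ 0) | ((~ 0) & b)) & ((~ 0) | ((~ 0) & b))) into ((~ 0) | ((~ 0) & b)), now (((~ 0) | ((~ 0) & b)) & ((~ 0) | ((~ 0) & b)))
step 2: and_idem (→) rewrites (((~ 0) | ((~ 0) & b)) & ((~ 0) | ((~ 0) & b))) into ((~ 0) | ((~ 0) & b))
step 3: absorb_or (→) rewrites ((~ 0) | ((~ 0) & b)) into (~ 0), reaching cost 2 (bound 2)

(~ 0)   [cost 2]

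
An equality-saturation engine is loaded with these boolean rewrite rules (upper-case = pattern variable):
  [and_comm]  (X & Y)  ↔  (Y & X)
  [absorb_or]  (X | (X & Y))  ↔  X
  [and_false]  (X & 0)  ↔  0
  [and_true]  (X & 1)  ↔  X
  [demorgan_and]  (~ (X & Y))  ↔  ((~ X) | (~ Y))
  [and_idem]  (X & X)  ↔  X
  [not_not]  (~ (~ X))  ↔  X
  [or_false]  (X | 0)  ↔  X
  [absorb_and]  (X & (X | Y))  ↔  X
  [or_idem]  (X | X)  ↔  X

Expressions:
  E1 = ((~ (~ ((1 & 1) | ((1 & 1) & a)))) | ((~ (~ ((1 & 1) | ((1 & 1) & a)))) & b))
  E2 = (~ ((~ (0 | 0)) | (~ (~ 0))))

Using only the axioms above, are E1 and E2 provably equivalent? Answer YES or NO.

NO

All listed rules preserve value, hence provable equivalence implies equal values everywhere; look for a separating assignment.
a=0, b=0 gives E1 ↦ 1, E2 ↦ 0; values differ ⇒ not provably equivalent.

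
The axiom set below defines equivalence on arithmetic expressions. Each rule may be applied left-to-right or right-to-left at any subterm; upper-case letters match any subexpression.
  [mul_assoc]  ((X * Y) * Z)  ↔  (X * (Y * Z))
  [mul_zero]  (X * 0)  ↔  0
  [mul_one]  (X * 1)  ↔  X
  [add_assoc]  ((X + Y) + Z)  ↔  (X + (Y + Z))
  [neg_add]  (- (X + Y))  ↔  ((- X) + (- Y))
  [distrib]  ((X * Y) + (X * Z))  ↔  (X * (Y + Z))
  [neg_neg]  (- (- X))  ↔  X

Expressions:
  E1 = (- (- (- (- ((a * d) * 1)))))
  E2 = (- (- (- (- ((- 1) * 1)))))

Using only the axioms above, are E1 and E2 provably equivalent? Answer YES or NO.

All listed rules preserve value, hence provable equivalence implies equal values everywhere; look for a separating assignment.
a=0, d=0 gives E1 ↦ 0, E2 ↦ -1; values differ ⇒ not provably equivalent.

NO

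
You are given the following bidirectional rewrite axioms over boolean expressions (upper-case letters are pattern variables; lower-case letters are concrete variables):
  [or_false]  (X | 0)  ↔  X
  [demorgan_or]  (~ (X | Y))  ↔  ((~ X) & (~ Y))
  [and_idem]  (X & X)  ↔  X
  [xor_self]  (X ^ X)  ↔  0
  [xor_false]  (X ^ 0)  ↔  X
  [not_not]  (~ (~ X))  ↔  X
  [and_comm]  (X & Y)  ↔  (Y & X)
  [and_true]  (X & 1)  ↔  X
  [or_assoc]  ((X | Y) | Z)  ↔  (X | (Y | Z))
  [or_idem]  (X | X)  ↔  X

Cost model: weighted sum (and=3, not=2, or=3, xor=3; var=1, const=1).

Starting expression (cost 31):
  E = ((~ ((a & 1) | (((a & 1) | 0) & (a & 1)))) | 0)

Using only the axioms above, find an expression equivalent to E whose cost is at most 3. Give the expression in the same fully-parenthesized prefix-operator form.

step 1: or_false (→) rewrites ((a & 1) | 0) into (a & 1), now ((~ ((a & 1) | ((a & 1) & (a & 1)))) | 0)
step 2: and_idem (→) rewrites ((a & 1) & (a & 1)) into (a & 1), now ((~ ((a & 1) | (a & 1))) | 0)
step 3: or_idem (→) rewrites ((a & 1) | (a & 1)) into (a & 1), now ((~ (a & 1)) | 0)
step 4: and_true (→) rewrites (a & 1) into a, now ((~ a) | 0)
step 5: or_false (→) rewrites ((~ a) | 0) into (~ a), reaching cost 3 (bound 3)

(~ a)   [cost 3]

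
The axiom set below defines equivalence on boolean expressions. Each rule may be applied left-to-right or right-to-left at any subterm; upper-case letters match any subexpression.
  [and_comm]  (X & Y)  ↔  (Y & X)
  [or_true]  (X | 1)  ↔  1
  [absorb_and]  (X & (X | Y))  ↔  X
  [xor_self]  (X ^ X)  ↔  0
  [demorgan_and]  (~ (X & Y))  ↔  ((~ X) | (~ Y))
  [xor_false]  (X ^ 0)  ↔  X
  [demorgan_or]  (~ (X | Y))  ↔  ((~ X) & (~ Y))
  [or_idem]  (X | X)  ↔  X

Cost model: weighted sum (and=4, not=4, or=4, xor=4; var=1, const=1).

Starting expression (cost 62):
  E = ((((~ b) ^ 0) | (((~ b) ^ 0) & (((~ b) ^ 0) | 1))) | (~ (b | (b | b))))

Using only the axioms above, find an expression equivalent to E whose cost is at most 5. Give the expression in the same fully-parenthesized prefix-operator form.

step 1: absorb_and (→) rewrites (((~ b) ^ 0) & (((~ b) ^ 0) | 1)) into ((~ b) ^ 0), now ((((~ b) ^ 0) | ((~ b) ^ 0)) | (~ (b | (b | b))))
step 2: or_idem (→) rewrites (((~ b) ^ 0) | ((~ b) ^ 0)) into ((~ b) ^ 0), now (((~ b) ^ 0) | (~ (b | (b | b))))
step 3: or_idem (→) rewrites (b | b) into b, now (((~ b) ^ 0) | (~ (b | b)))
step 4: or_idem (→) rewrites (b | b) into b, now (((~ b) ^ 0) | (~ b))
step 5: xor_false (→) rewrites ((~ b) ^ 0) into (~ b), now ((~ b) | (~ b))
step 6: or_idem (→) rewrites ((~ b) | (~ b)) into (~ b), reaching cost 5 (bound 5)

(~ b)   [cost 5]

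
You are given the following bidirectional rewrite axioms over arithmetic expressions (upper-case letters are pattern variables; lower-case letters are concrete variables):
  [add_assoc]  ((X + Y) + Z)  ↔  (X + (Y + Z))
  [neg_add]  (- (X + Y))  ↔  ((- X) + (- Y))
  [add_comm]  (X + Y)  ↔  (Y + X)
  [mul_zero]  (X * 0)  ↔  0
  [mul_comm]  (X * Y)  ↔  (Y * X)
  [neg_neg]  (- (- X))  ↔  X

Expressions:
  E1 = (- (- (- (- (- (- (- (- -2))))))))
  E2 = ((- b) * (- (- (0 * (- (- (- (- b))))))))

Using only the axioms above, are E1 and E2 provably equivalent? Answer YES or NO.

NO

Every axiom is a valid identity, so a rewrite proof would force E1 and E2 to agree under every assignment.
At b=0: E1 = -2 but E2 = 0; they differ, so no derivation exists.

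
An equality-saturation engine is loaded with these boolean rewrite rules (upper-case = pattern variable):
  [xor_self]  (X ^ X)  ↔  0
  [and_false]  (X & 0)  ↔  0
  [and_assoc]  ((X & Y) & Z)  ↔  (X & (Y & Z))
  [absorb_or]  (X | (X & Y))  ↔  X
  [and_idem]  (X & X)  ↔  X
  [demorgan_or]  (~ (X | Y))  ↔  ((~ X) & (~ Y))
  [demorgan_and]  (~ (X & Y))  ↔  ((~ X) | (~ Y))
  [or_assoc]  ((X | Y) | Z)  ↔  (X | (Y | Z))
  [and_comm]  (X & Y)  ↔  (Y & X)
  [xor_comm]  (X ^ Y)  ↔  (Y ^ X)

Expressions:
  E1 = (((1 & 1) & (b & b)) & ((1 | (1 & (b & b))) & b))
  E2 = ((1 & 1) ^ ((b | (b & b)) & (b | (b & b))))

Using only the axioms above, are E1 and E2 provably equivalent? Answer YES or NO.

All listed rules preserve value, hence provable equivalence implies equal values everywhere; look for a separating assignment.
b=0 gives E1 ↦ 0, E2 ↦ 1; values differ ⇒ not provably equivalent.

NO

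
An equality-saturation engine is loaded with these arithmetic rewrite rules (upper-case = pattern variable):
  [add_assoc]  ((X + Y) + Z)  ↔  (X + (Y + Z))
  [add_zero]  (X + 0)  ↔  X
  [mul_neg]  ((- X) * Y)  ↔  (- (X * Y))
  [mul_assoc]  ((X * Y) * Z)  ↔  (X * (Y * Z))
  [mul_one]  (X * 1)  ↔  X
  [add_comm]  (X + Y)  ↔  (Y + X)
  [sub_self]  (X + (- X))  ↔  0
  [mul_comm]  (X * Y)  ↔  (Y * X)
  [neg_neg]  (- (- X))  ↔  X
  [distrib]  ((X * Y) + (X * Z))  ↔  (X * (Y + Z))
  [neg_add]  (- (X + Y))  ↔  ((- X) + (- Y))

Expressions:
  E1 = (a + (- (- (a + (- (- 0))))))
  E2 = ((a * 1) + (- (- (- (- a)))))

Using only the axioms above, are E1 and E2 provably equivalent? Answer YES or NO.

YES

(1) (- (- (a + (- (- 0)))))  =[neg_neg →]=  (a + (- (- 0)))    ⊢ (a + (a + (- (- 0))))
(2) (- (- 0))  =[neg_neg →]=  0    ⊢ (a + (a + 0))
(3) (a + 0)  =[add_zero →]=  a    ⊢ (a + a)
(4) a  =[neg_neg ←]=  (- (- a))    ⊢ (a + (- (- a)))
(5) a  =[mul_one ←]=  (a * 1)    ⊢ ((a * 1) + (- (- a)))
(6) (- (- a))  =[neg_neg ←]=  (- (- (- (- a))))    ⊢ E2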